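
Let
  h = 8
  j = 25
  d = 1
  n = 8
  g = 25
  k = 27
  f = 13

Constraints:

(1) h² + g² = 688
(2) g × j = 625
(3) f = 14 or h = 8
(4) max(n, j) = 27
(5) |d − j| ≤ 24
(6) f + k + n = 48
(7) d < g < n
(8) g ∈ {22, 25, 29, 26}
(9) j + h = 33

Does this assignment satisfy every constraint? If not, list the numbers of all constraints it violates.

(1) h² + g² = 8² + 25² = 64 + 625 = 689, not 688  FAIL
(2) g × j = 25 × 25 = 625  OK
(3) f = 13 ≠ 14, but h = 8 = 8 (second disjunct)  OK
(4) max(8, 25) = 25, not 27  FAIL
(5) |1 − 25| = 24; 24 ≤ 24  OK
(6) f + k + n = 13 + 27 + 8 = 48  OK
(7) values 1, 25, 8; g = 25 is not < n = 8  FAIL
(8) g = 25 is in {22, 25, 29, 26}  OK
(9) j + h = 25 + 8 = 33  OK

Violated: 1, 4, 7.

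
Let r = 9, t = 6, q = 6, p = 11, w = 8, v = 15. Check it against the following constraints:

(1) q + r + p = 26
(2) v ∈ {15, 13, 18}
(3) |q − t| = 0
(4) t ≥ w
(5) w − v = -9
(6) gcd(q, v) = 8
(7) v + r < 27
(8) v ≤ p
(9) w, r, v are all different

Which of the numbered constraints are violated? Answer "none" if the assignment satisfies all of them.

Constraints 4, 5, 6, 8 are violated.

(1) q + r + p = 6 + 9 + 11 = 26 — holds.
(2) v = 15 is in {15, 13, 18} — holds.
(3) |6 − 6| = 0 — holds.
(4) t = 6, w = 8; 6 < 8 (want ≥) — does not hold.
(5) w − v = 8 − 15 = -7, not -9 — does not hold.
(6) gcd(6, 15) = 3, not 8 — does not hold.
(7) v + r = 15 + 9 = 24; 24 < 27 — holds.
(8) v = 15, p = 11; 15 > 11 (want ≤) — does not hold.
(9) values 8, 9, 15 are pairwise distinct — holds.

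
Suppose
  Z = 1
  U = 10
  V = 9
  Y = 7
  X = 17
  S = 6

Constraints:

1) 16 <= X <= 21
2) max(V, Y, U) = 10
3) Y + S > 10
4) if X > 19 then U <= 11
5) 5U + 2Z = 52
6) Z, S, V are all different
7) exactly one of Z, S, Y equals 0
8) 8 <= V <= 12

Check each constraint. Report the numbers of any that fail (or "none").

1) X = 17 lies in [16, 21] — satisfied.
2) max(9, 7, 10) = 10 — satisfied.
3) Y + S = 7 + 6 = 13; 13 > 10 — satisfied.
4) X = 17, not > 19; antecedent false, conditional vacuously true — satisfied.
5) 5U + 2Z = 5(10) + 2(1) = 52 — satisfied.
6) values 1, 6, 9 are pairwise distinct — satisfied.
7) Z=1, S=6, Y=7; 0 of them equal 0, not exactly one — violated.
8) V = 9 lies in [8, 12] — satisfied.

Violated: 7.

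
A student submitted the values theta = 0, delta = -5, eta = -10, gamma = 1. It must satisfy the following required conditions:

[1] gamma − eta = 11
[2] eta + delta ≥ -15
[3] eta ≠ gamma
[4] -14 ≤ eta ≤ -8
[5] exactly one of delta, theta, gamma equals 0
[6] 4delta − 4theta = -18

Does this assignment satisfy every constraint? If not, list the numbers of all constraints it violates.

[1] gamma − eta = 1 − (-10) = 11 — holds.
[2] eta + delta = -10 + (-5) = -15; -15 ≥ -15 — holds.
[3] eta = -10, gamma = 1; distinct — holds.
[4] eta = -10 lies in [-14, -8] — holds.
[5] delta=-5, theta=0, gamma=1; 1 of them equals 0 — holds.
[6] 4delta − 4theta = 4(-5) − 4(0) = -20, not -18 — fails.

Violated: 6.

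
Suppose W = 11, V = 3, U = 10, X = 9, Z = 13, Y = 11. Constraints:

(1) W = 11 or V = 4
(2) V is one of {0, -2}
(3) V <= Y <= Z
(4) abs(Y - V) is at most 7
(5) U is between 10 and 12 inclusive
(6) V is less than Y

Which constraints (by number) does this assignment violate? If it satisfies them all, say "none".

(1) W = 11 = 11 (first disjunct)  holds
(2) V = 3 is not in {0, -2}  fails
(3) values 3 <= 11 <= 13  holds
(4) abs(11 - 3) = 8; 8 > 7, exceeds bound 7  fails
(5) U = 10 lies in [10, 12]  holds
(6) V = 3, Y = 11; 3 < 11  holds

Constraints 2, 4 do not hold.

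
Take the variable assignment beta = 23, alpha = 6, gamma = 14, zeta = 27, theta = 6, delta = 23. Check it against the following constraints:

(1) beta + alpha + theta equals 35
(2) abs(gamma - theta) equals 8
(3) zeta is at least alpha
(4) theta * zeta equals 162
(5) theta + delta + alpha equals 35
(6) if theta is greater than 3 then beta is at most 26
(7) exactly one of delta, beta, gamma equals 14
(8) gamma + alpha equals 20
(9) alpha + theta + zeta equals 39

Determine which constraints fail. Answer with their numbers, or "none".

(1) beta + alpha + theta = 23 + 6 + 6 = 35 — holds.
(2) abs(14 - 6) = 8 — holds.
(3) zeta = 27, alpha = 6; 27 ≥ 6 — holds.
(4) theta * zeta = 6 * 27 = 162 — holds.
(5) theta + delta + alpha = 6 + 23 + 6 = 35 — holds.
(6) theta = 6 > 3, so we need beta ≤ 26; beta = 23 ≤ 26 — holds.
(7) delta=23, beta=23, gamma=14; 1 of them equals 14 — holds.
(8) gamma + alpha = 14 + 6 = 20 — holds.
(9) alpha + theta + zeta = 6 + 6 + 27 = 39 — holds.

Yes — all constraints hold.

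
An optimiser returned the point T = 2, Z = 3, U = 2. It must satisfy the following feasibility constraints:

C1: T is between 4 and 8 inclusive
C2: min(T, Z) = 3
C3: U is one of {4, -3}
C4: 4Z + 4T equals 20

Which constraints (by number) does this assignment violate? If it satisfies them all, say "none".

Constraints 1, 2, and 3 are violated.

C1: T = 2 is outside [4, 8]  ✗
C2: min(2, 3) = 2, not 3  ✗
C3: U = 2 is not in {4, -3}  ✗
C4: 4Z + 4T = 4(3) + 4(2) = 20  ✓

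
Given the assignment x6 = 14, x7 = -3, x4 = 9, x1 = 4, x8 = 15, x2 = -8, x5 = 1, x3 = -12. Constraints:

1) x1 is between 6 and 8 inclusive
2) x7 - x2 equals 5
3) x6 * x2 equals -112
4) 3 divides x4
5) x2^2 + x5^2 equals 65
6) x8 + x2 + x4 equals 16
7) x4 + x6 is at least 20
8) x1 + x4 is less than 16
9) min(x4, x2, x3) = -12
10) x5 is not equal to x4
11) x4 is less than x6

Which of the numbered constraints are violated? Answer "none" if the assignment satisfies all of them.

1) x1 = 4 is outside [6, 8]  FAIL
2) x7 - x2 = -3 - (-8) = 5  OK
3) x6 * x2 = 14 * (-8) = -112  OK
4) 9 / 3 = 3, so 3 divides 9  OK
5) x2^2 + x5^2 = (-8)^2 + 1^2 = 64 + 1 = 65  OK
6) x8 + x2 + x4 = 15 + (-8) + 9 = 16  OK
7) x4 + x6 = 9 + 14 = 23; 23 ≥ 20  OK
8) x1 + x4 = 4 + 9 = 13; 13 < 16  OK
9) min(9, -8, -12) = -12  OK
10) x5 = 1, x4 = 9; distinct  OK
11) x4 = 9, x6 = 14; 9 < 14  OK

Constraint 1 does not hold.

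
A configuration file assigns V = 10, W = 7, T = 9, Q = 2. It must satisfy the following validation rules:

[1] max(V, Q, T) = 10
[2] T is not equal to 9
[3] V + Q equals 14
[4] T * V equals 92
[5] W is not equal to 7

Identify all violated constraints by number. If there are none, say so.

[1] max(10, 2, 9) = 10  ✔
[2] T = 9, but 9 is required to differ  ✘
[3] V + Q = 10 + 2 = 12, not 14  ✘
[4] T * V = 9 * 10 = 90, not 92  ✘
[5] W = 7, but 7 is required to differ  ✘

Violated: 2, 3, 4, 5.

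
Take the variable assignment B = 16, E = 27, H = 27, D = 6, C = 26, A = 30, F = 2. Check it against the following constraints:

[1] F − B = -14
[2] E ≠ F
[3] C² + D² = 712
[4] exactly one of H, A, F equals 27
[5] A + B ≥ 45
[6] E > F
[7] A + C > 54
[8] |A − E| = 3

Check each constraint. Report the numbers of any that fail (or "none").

[1] F − B = 2 − 16 = -14 — holds.
[2] E = 27, F = 2; distinct — holds.
[3] C² + D² = 26² + 6² = 676 + 36 = 712 — holds.
[4] H=27, A=30, F=2; 1 of them equals 27 — holds.
[5] A + B = 30 + 16 = 46; 46 ≥ 45 — holds.
[6] E = 27, F = 2; 27 > 2 — holds.
[7] A + C = 30 + 26 = 56; 56 > 54 — holds.
[8] |30 − 27| = 3 — holds.

All constraints are satisfied.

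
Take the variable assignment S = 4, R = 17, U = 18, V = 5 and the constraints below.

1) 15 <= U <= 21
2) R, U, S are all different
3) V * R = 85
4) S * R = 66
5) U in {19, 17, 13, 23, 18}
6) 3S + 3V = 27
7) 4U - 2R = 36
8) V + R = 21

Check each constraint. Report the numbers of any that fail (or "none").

1) U = 18 lies in [15, 21] — holds.
2) values 17, 18, 4 are pairwise distinct — holds.
3) V * R = 5 * 17 = 85 — holds.
4) S * R = 4 * 17 = 68, not 66 — fails.
5) U = 18 is in {19, 17, 13, 23, 18} — holds.
6) 3S + 3V = 3(4) + 3(5) = 27 — holds.
7) 4U - 2R = 4(18) - 2(17) = 38, not 36 — fails.
8) V + R = 5 + 17 = 22, not 21 — fails.

Constraints 4, 7, 8 are violated.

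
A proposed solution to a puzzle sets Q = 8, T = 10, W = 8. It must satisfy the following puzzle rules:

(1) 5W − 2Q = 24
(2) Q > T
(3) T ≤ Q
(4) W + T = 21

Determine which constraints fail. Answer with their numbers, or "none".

(1) 5W − 2Q = 5(8) − 2(8) = 24 — OK.
(2) Q = 8, T = 10; 8 ≤ 10 (want >) — violated.
(3) T = 10, Q = 8; 10 > 8 (want ≤) — violated.
(4) W + T = 8 + 10 = 18, not 21 — violated.

Violated: 2, 3, and 4.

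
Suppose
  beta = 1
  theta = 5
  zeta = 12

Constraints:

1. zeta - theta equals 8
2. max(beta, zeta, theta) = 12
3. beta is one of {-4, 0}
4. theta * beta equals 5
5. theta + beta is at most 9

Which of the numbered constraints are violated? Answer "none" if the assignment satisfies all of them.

Constraints 1 and 3 are violated.

1. zeta - theta = 12 - 5 = 7, not 8  FAIL
2. max(1, 12, 5) = 12  OK
3. beta = 1 is not in {-4, 0}  FAIL
4. theta * beta = 5 * 1 = 5  OK
5. theta + beta = 5 + 1 = 6; 6 ≤ 9  OK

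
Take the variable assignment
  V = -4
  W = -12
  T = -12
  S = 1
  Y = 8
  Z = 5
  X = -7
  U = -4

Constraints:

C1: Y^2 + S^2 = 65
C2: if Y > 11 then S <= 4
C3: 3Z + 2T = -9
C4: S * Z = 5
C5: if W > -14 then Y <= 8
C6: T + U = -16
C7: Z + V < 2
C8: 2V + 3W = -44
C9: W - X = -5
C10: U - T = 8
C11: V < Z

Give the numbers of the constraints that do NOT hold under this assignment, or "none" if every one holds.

C1: Y^2 + S^2 = 8^2 + 1^2 = 64 + 1 = 65 — satisfied.
C2: Y = 8, not > 11; antecedent false, conditional vacuously true — satisfied.
C3: 3Z + 2T = 3(5) + 2(-12) = -9 — satisfied.
C4: S * Z = 1 * 5 = 5 — satisfied.
C5: W = -12 > -14, so we need Y ≤ 8; Y = 8 ≤ 8 — satisfied.
C6: T + U = -12 + (-4) = -16 — satisfied.
C7: Z + V = 5 + (-4) = 1; 1 < 2 — satisfied.
C8: 2V + 3W = 2(-4) + 3(-12) = -44 — satisfied.
C9: W - X = -12 - (-7) = -5 — satisfied.
C10: U - T = -4 - (-12) = 8 — satisfied.
C11: V = -4, Z = 5; -4 < 5 — satisfied.

All constraints are satisfied.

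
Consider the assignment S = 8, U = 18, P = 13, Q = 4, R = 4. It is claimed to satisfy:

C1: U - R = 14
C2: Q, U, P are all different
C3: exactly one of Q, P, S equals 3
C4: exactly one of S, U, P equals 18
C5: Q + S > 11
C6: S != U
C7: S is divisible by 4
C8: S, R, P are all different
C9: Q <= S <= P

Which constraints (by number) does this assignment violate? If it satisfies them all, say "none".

C1: U - R = 18 - 4 = 14 — holds.
C2: values 4, 18, 13 are pairwise distinct — holds.
C3: Q=4, P=13, S=8; 0 of them equal 3, not exactly one — fails.
C4: S=8, U=18, P=13; 1 of them equals 18 — holds.
C5: Q + S = 4 + 8 = 12; 12 > 11 — holds.
C6: S = 8, U = 18; distinct — holds.
C7: 8 / 4 = 2, so 4 divides 8 — holds.
C8: values 8, 4, 13 are pairwise distinct — holds.
C9: values 4 <= 8 <= 13 — holds.

Violated: 3.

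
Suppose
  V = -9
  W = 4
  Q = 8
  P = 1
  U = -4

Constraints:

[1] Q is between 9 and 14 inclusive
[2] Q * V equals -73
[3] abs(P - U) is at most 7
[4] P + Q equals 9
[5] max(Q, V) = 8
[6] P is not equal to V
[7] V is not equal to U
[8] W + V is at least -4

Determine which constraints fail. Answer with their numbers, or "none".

[1] Q = 8 is outside [9, 14]  fails
[2] Q * V = 8 * (-9) = -72, not -73  fails
[3] abs(1 - (-4)) = 5; 5 ≤ 7  holds
[4] P + Q = 1 + 8 = 9  holds
[5] max(8, -9) = 8  holds
[6] P = 1, V = -9; distinct  holds
[7] V = -9, U = -4; distinct  holds
[8] W + V = 4 + (-9) = -5; -5 < -4, bound -4 not met  fails

Violated: 1, 2, 8.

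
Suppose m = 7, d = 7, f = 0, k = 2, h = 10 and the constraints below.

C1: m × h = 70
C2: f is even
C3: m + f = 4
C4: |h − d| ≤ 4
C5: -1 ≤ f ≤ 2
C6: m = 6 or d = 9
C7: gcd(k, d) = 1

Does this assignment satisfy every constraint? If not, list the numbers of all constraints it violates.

Constraints 3 and 6 are violated.

C1: m × h = 7 × 10 = 70 — holds.
C2: f = 0 is even — holds.
C3: m + f = 7 + 0 = 7, not 4 — does not hold.
C4: |10 − 7| = 3; 3 ≤ 4 — holds.
C5: f = 0 lies in [-1, 2] — holds.
C6: m = 7 ≠ 6 and d = 7 ≠ 9; both disjuncts false — does not hold.
C7: gcd(2, 7) = 1 — holds.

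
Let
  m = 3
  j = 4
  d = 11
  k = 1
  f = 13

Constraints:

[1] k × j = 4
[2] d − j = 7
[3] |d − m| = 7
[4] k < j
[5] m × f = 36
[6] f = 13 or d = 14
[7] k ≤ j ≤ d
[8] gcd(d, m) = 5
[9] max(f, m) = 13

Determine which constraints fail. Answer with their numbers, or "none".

Constraints 3, 5, and 8 are violated.

[1] k × j = 1 × 4 = 4 — holds.
[2] d − j = 11 − 4 = 7 — holds.
[3] |11 − 3| = 8, not 7 — does not hold.
[4] k = 1, j = 4; 1 < 4 — holds.
[5] m × f = 3 × 13 = 39, not 36 — does not hold.
[6] f = 13 = 13 (first disjunct) — holds.
[7] values 1 ≤ 4 ≤ 11 — holds.
[8] gcd(11, 3) = 1, not 5 — does not hold.
[9] max(13, 3) = 13 — holds.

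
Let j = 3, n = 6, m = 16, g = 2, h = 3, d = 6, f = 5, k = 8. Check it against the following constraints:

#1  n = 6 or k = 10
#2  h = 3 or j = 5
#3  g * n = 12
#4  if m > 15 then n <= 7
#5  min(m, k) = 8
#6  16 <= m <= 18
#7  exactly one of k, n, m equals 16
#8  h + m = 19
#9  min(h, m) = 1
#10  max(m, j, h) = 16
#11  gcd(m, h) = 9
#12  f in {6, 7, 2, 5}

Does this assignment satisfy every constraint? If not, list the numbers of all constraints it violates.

#1 n = 6 = 6 (first disjunct)  holds
#2 h = 3 = 3 (first disjunct)  holds
#3 g * n = 2 * 6 = 12  holds
#4 m = 16 > 15, so we need n ≤ 7; n = 6 ≤ 7  holds
#5 min(16, 8) = 8  holds
#6 m = 16 lies in [16, 18]  holds
#7 k=8, n=6, m=16; 1 of them equals 16  holds
#8 h + m = 3 + 16 = 19  holds
#9 min(3, 16) = 3, not 1  fails
#10 max(16, 3, 3) = 16  holds
#11 gcd(16, 3) = 1, not 9  fails
#12 f = 5 is in {6, 7, 2, 5}  holds

Constraints 9, 11 are violated.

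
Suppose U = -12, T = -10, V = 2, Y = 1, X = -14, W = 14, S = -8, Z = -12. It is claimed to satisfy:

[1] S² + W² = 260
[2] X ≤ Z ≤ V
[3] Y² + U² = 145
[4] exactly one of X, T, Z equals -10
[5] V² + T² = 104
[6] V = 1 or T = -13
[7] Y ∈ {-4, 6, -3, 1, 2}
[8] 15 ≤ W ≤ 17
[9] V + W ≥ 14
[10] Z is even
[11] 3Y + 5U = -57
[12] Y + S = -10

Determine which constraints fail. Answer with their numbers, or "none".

[1] S² + W² = (-8)² + 14² = 64 + 196 = 260  holds
[2] values -14 ≤ -12 ≤ 2  holds
[3] Y² + U² = 1² + (-12)² = 1 + 144 = 145  holds
[4] X=-14, T=-10, Z=-12; 1 of them equals -10  holds
[5] V² + T² = 2² + (-10)² = 4 + 100 = 104  holds
[6] V = 2 ≠ 1 and T = -10 ≠ -13; both disjuncts false  fails
[7] Y = 1 is in {-4, 6, -3, 1, 2}  holds
[8] W = 14 is outside [15, 17]  fails
[9] V + W = 2 + 14 = 16; 16 ≥ 14  holds
[10] Z = -12 is even  holds
[11] 3Y + 5U = 3(1) + 5(-12) = -57  holds
[12] Y + S = 1 + (-8) = -7, not -10  fails

The assignment fails constraints 6, 8, and 12.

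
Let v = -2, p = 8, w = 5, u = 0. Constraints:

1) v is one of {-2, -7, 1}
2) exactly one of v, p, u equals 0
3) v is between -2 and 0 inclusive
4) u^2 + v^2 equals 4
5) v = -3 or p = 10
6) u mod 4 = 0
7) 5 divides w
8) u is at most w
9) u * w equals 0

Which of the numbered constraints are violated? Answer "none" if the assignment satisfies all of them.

1) v = -2 is in {-2, -7, 1} — satisfied.
2) v=-2, p=8, u=0; 1 of them equals 0 — satisfied.
3) v = -2 lies in [-2, 0] — satisfied.
4) u^2 + v^2 = 0^2 + (-2)^2 = 0 + 4 = 4 — satisfied.
5) v = -2 ≠ -3 and p = 8 ≠ 10; both disjuncts false — violated.
6) 0 mod 4 = 0 — satisfied.
7) 5 / 5 = 1, so 5 divides 5 — satisfied.
8) u = 0, w = 5; 0 ≤ 5 — satisfied.
9) u * w = 0 * 5 = 0 — satisfied.

Constraint 5 does not hold.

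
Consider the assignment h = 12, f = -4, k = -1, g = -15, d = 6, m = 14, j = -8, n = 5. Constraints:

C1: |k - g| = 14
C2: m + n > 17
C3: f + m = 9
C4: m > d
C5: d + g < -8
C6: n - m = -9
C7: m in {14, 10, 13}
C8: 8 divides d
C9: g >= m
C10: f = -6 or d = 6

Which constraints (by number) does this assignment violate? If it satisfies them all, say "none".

Constraints 3, 8, 9 are violated.

C1: |-1 - (-15)| = 14  ✔
C2: m + n = 14 + 5 = 19; 19 > 17  ✔
C3: f + m = -4 + 14 = 10, not 9  ✘
C4: m = 14, d = 6; 14 > 6  ✔
C5: d + g = 6 + (-15) = -9; -9 < -8  ✔
C6: n - m = 5 - 14 = -9  ✔
C7: m = 14 is in {14, 10, 13}  ✔
C8: 6 = 8*0 + 6, so 8 does not divide 6  ✘
C9: g = -15, m = 14; -15 < 14 (want ≥)  ✘
C10: f = -4 ≠ -6, but d = 6 = 6 (second disjunct)  ✔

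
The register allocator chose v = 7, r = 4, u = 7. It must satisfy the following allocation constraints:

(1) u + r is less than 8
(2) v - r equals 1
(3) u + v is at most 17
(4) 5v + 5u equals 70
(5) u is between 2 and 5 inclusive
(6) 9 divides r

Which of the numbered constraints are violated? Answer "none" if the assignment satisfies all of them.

(1) u + r = 7 + 4 = 11; 11 ≥ 8, bound 8 not met  ✘
(2) v - r = 7 - 4 = 3, not 1  ✘
(3) u + v = 7 + 7 = 14; 14 ≤ 17  ✔
(4) 5v + 5u = 5(7) + 5(7) = 70  ✔
(5) u = 7 is outside [2, 5]  ✘
(6) 4 = 9*0 + 4, so 9 does not divide 4  ✘

Constraints 1, 2, 5, 6 do not hold.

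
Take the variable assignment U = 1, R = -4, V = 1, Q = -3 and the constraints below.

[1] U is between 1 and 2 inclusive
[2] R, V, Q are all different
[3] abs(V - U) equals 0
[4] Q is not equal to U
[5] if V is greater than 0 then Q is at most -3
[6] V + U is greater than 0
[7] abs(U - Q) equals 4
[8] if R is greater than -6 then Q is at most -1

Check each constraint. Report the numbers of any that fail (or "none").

[1] U = 1 lies in [1, 2] — satisfied.
[2] values -4, 1, -3 are pairwise distinct — satisfied.
[3] abs(1 - 1) = 0 — satisfied.
[4] Q = -3, U = 1; distinct — satisfied.
[5] V = 1 > 0, so we need Q ≤ -3; Q = -3 ≤ -3 — satisfied.
[6] V + U = 1 + 1 = 2; 2 > 0 — satisfied.
[7] abs(1 - (-3)) = 4 — satisfied.
[8] R = -4 > -6, so we need Q ≤ -1; Q = -3 ≤ -1 — satisfied.

The assignment satisfies every constraint.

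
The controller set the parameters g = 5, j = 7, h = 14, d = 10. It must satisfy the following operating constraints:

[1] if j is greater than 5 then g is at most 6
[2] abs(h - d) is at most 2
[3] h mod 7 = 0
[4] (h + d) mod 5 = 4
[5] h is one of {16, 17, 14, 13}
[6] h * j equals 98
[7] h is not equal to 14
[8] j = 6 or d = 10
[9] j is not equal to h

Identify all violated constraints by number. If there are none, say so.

The assignment fails constraints 2 and 7.

[1] j = 7 > 5, so we need g ≤ 6; g = 5 ≤ 6 — holds.
[2] abs(14 - 10) = 4; 4 > 2, exceeds bound 2 — does not hold.
[3] 14 mod 7 = 0 — holds.
[4] h + d = 24; 24 mod 5 = 4 — holds.
[5] h = 14 is in {16, 17, 14, 13} — holds.
[6] h * j = 14 * 7 = 98 — holds.
[7] h = 14, but 14 is required to differ — does not hold.
[8] j = 7 ≠ 6, but d = 10 = 10 (second disjunct) — holds.
[9] j = 7, h = 14; distinct — holds.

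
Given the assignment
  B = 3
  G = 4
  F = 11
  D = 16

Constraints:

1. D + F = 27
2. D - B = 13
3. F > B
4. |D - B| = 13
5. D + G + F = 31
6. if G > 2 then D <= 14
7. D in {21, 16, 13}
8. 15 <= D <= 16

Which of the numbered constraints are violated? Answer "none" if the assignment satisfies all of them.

Constraint 6 is violated.

1. D + F = 16 + 11 = 27 — satisfied.
2. D - B = 16 - 3 = 13 — satisfied.
3. F = 11, B = 3; 11 > 3 — satisfied.
4. |16 - 3| = 13 — satisfied.
5. D + G + F = 16 + 4 + 11 = 31 — satisfied.
6. G = 4 > 2, so we need D ≤ 14; but D = 16 > 14 — violated.
7. D = 16 is in {21, 16, 13} — satisfied.
8. D = 16 lies in [15, 16] — satisfied.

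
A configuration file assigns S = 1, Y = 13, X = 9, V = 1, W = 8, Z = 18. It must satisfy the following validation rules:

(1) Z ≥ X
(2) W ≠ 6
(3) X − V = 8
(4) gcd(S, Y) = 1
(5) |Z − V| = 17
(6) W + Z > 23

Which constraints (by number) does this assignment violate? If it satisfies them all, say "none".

(1) Z = 18, X = 9; 18 ≥ 9  holds
(2) W = 8, and 8 ≠ 6  holds
(3) X − V = 9 − 1 = 8  holds
(4) gcd(1, 13) = 1  holds
(5) |18 − 1| = 17  holds
(6) W + Z = 8 + 18 = 26; 26 > 23  holds

None — every constraint holds.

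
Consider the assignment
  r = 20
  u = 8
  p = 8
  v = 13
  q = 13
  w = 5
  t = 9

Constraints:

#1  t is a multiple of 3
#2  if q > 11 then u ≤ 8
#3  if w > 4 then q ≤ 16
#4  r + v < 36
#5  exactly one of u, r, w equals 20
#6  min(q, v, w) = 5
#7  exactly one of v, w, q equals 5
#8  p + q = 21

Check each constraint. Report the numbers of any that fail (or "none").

Yes — all constraints hold.

#1 9 / 3 = 3, so 3 divides 9 — OK.
#2 q = 13 > 11, so we need u ≤ 8; u = 8 ≤ 8 — OK.
#3 w = 5 > 4, so we need q ≤ 16; q = 13 ≤ 16 — OK.
#4 r + v = 20 + 13 = 33; 33 < 36 — OK.
#5 u=8, r=20, w=5; 1 of them equals 20 — OK.
#6 min(13, 13, 5) = 5 — OK.
#7 v=13, w=5, q=13; 1 of them equals 5 — OK.
#8 p + q = 8 + 13 = 21 — OK.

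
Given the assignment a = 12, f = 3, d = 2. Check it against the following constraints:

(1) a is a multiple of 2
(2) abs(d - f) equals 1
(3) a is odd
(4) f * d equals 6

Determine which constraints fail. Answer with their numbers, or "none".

(1) 12 / 2 = 6, so 2 divides 12 — OK.
(2) abs(2 - 3) = 1 — OK.
(3) a = 12 is even — violated.
(4) f * d = 3 * 2 = 6 — OK.

Constraint 3 is violated.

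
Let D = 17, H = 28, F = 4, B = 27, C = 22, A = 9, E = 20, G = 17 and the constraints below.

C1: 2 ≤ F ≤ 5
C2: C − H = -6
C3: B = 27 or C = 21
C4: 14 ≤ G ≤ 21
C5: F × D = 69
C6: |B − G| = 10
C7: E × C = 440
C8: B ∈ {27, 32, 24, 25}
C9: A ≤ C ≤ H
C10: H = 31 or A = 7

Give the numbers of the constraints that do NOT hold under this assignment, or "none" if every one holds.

Constraints 5, 10 are violated.

C1: F = 4 lies in [2, 5]  ✓
C2: C − H = 22 − 28 = -6  ✓
C3: B = 27 = 27 (first disjunct)  ✓
C4: G = 17 lies in [14, 21]  ✓
C5: F × D = 4 × 17 = 68, not 69  ✗
C6: |27 − 17| = 10  ✓
C7: E × C = 20 × 22 = 440  ✓
C8: B = 27 is in {27, 32, 24, 25}  ✓
C9: values 9 ≤ 22 ≤ 28  ✓
C10: H = 28 ≠ 31 and A = 9 ≠ 7; both disjuncts false  ✗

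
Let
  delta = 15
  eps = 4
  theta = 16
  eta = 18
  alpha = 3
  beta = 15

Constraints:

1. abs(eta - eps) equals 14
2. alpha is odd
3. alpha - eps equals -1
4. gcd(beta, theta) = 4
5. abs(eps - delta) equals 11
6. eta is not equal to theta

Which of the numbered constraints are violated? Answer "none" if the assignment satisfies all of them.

1. abs(18 - 4) = 14 — holds.
2. alpha = 3 is odd — holds.
3. alpha - eps = 3 - 4 = -1 — holds.
4. gcd(15, 16) = 1, not 4 — fails.
5. abs(4 - 15) = 11 — holds.
6. eta = 18, theta = 16; distinct — holds.

Constraint 4 does not hold.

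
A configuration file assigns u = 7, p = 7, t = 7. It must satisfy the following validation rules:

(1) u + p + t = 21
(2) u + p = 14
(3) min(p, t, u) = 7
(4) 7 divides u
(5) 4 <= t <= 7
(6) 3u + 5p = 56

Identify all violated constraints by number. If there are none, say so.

(1) u + p + t = 7 + 7 + 7 = 21 — OK.
(2) u + p = 7 + 7 = 14 — OK.
(3) min(7, 7, 7) = 7 — OK.
(4) 7 / 7 = 1, so 7 divides 7 — OK.
(5) t = 7 lies in [4, 7] — OK.
(6) 3u + 5p = 3(7) + 5(7) = 56 — OK.

The assignment satisfies every constraint.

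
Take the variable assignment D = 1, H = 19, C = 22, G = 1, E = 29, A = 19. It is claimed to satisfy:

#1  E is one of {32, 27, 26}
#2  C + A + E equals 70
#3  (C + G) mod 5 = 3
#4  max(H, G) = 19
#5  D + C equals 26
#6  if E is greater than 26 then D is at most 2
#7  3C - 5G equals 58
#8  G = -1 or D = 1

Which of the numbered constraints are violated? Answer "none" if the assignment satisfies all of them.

The assignment fails constraints 1, 5, 7.

#1 E = 29 is not in {32, 27, 26}  no
#2 C + A + E = 22 + 19 + 29 = 70  yes
#3 C + G = 23; 23 mod 5 = 3  yes
#4 max(19, 1) = 19  yes
#5 D + C = 1 + 22 = 23, not 26  no
#6 E = 29 > 26, so we need D ≤ 2; D = 1 ≤ 2  yes
#7 3C - 5G = 3(22) - 5(1) = 61, not 58  no
#8 G = 1 ≠ -1, but D = 1 = 1 (second disjunct)  yes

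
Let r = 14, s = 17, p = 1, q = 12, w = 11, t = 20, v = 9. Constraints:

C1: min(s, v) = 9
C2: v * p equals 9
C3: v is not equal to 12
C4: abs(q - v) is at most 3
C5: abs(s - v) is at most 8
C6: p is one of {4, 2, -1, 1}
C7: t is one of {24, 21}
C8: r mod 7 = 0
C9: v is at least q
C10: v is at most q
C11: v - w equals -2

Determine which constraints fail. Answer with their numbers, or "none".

Violated: 7 and 9.

C1: min(17, 9) = 9 — satisfied.
C2: v * p = 9 * 1 = 9 — satisfied.
C3: v = 9, and 9 ≠ 12 — satisfied.
C4: abs(12 - 9) = 3; 3 ≤ 3 — satisfied.
C5: abs(17 - 9) = 8; 8 ≤ 8 — satisfied.
C6: p = 1 is in {4, 2, -1, 1} — satisfied.
C7: t = 20 is not in {24, 21} — violated.
C8: 14 mod 7 = 0 — satisfied.
C9: v = 9, q = 12; 9 < 12 (want ≥) — violated.
C10: v = 9, q = 12; 9 ≤ 12 — satisfied.
C11: v - w = 9 - 11 = -2 — satisfied.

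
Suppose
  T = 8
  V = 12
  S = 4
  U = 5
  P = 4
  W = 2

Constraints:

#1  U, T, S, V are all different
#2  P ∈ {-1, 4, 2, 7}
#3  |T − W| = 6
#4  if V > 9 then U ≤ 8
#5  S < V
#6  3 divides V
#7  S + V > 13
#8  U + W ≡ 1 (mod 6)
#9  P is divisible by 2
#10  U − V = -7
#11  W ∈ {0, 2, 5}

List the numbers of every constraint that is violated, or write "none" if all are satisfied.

None — every constraint holds.

#1 values 5, 8, 4, 12 are pairwise distinct  OK
#2 P = 4 is in {-1, 4, 2, 7}  OK
#3 |8 − 2| = 6  OK
#4 V = 12 > 9, so we need U ≤ 8; U = 5 ≤ 8  OK
#5 S = 4, V = 12; 4 < 12  OK
#6 12 / 3 = 4, so 3 divides 12  OK
#7 S + V = 4 + 12 = 16; 16 > 13  OK
#8 U + W = 7; 7 mod 6 = 1  OK
#9 4 / 2 = 2, so 2 divides 4  OK
#10 U − V = 5 − 12 = -7  OK
#11 W = 2 is in {0, 2, 5}  OK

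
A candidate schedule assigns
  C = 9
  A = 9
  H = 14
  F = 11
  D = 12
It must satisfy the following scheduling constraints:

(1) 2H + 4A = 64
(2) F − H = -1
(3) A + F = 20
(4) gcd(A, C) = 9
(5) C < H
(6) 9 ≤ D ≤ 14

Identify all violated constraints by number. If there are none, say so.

The assignment fails constraint 2.

(1) 2H + 4A = 2(14) + 4(9) = 64  ✔
(2) F − H = 11 − 14 = -3, not -1  ✘
(3) A + F = 9 + 11 = 20  ✔
(4) gcd(9, 9) = 9  ✔
(5) C = 9, H = 14; 9 < 14  ✔
(6) D = 12 lies in [9, 14]  ✔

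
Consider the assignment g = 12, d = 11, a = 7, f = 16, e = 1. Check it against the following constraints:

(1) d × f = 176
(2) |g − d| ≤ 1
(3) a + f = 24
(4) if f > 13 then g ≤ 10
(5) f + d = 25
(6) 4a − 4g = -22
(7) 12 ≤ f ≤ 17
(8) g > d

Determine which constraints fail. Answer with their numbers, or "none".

Constraints 3, 4, 5, and 6 are violated.

(1) d × f = 11 × 16 = 176  yes
(2) |12 − 11| = 1; 1 ≤ 1  yes
(3) a + f = 7 + 16 = 23, not 24  no
(4) f = 16 > 13, so we need g ≤ 10; but g = 12 > 10  no
(5) f + d = 16 + 11 = 27, not 25  no
(6) 4a − 4g = 4(7) − 4(12) = -20, not -22  no
(7) f = 16 lies in [12, 17]  yes
(8) g = 12, d = 11; 12 > 11  yes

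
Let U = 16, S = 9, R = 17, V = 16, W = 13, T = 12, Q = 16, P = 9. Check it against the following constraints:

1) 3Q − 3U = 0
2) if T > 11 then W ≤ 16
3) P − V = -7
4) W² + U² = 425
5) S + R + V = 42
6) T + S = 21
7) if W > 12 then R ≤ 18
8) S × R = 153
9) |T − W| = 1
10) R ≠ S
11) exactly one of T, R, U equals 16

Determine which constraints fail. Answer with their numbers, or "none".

The assignment satisfies every constraint.

1) 3Q − 3U = 3(16) − 3(16) = 0 — satisfied.
2) T = 12 > 11, so we need W ≤ 16; W = 13 ≤ 16 — satisfied.
3) P − V = 9 − 16 = -7 — satisfied.
4) W² + U² = 13² + 16² = 169 + 256 = 425 — satisfied.
5) S + R + V = 9 + 17 + 16 = 42 — satisfied.
6) T + S = 12 + 9 = 21 — satisfied.
7) W = 13 > 12, so we need R ≤ 18; R = 17 ≤ 18 — satisfied.
8) S × R = 9 × 17 = 153 — satisfied.
9) |12 − 13| = 1 — satisfied.
10) R = 17, S = 9; distinct — satisfied.
11) T=12, R=17, U=16; 1 of them equals 16 — satisfied.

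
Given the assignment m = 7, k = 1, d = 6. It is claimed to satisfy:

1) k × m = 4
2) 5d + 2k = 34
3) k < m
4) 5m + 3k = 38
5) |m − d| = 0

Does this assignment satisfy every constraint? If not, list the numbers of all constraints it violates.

1) k × m = 1 × 7 = 7, not 4 — fails.
2) 5d + 2k = 5(6) + 2(1) = 32, not 34 — fails.
3) k = 1, m = 7; 1 < 7 — holds.
4) 5m + 3k = 5(7) + 3(1) = 38 — holds.
5) |7 − 6| = 1, not 0 — fails.

Constraints 1, 2, and 5 do not hold.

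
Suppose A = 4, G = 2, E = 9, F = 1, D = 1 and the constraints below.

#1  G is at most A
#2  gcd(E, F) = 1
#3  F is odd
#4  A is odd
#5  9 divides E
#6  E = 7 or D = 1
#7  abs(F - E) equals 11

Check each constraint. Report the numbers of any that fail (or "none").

Constraints 4 and 7 do not hold.

#1 G = 2, A = 4; 2 ≤ 4  true
#2 gcd(9, 1) = 1  true
#3 F = 1 is odd  true
#4 A = 4 is even  false
#5 9 / 9 = 1, so 9 divides 9  true
#6 E = 9 ≠ 7, but D = 1 = 1 (second disjunct)  true
#7 abs(1 - 9) = 8, not 11  false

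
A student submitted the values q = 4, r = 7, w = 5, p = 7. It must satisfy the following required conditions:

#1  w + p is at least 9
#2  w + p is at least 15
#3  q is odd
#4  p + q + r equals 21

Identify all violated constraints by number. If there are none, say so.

#1 w + p = 5 + 7 = 12; 12 ≥ 9 — satisfied.
#2 w + p = 5 + 7 = 12; 12 < 15, bound 15 not met — violated.
#3 q = 4 is even — violated.
#4 p + q + r = 7 + 4 + 7 = 18, not 21 — violated.

Constraints 2, 3, 4 are violated.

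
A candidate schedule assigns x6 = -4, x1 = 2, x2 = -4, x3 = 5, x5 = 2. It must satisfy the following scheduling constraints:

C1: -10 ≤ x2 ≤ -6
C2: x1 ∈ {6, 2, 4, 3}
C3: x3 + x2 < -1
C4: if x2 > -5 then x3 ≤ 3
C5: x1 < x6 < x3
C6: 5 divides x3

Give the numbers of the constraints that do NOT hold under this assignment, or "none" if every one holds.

C1: x2 = -4 is outside [-10, -6] — violated.
C2: x1 = 2 is in {6, 2, 4, 3} — satisfied.
C3: x3 + x2 = 5 + (-4) = 1; 1 ≥ -1, bound -1 not met — violated.
C4: x2 = -4 > -5, so we need x3 ≤ 3; but x3 = 5 > 3 — violated.
C5: values 2, -4, 5; x1 = 2 is not < x6 = -4 — violated.
C6: 5 / 5 = 1, so 5 divides 5 — satisfied.

The assignment fails constraints 1, 3, 4, and 5.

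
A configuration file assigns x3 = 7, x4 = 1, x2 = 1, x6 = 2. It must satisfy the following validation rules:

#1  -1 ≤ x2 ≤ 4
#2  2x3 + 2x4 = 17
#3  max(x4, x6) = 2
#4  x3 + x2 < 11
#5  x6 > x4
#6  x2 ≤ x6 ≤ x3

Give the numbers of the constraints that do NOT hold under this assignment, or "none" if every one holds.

#1 x2 = 1 lies in [-1, 4]  holds
#2 2x3 + 2x4 = 2(7) + 2(1) = 16, not 17  fails
#3 max(1, 2) = 2  holds
#4 x3 + x2 = 7 + 1 = 8; 8 < 11  holds
#5 x6 = 2, x4 = 1; 2 > 1  holds
#6 values 1 ≤ 2 ≤ 7  holds

No — constraint 2 is not satisfied.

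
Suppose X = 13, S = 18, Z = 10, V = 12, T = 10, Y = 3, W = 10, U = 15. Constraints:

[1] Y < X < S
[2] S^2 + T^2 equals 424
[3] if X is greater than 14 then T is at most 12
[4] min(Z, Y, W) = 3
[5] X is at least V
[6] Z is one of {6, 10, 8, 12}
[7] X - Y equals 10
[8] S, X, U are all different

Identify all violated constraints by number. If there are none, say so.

None — every constraint holds.

[1] values 3 < 13 < 18 — OK.
[2] S^2 + T^2 = 18^2 + 10^2 = 324 + 100 = 424 — OK.
[3] X = 13, not > 14; antecedent false, conditional vacuously true — OK.
[4] min(10, 3, 10) = 3 — OK.
[5] X = 13, V = 12; 13 ≥ 12 — OK.
[6] Z = 10 is in {6, 10, 8, 12} — OK.
[7] X - Y = 13 - 3 = 10 — OK.
[8] values 18, 13, 15 are pairwise distinct — OK.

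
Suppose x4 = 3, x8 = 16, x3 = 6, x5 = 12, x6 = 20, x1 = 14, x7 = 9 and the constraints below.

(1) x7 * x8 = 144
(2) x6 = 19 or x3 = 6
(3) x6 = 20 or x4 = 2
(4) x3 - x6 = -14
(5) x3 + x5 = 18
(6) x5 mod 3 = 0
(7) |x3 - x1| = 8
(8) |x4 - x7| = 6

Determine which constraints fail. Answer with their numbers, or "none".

(1) x7 * x8 = 9 * 16 = 144  true
(2) x6 = 20 ≠ 19, but x3 = 6 = 6 (second disjunct)  true
(3) x6 = 20 = 20 (first disjunct)  true
(4) x3 - x6 = 6 - 20 = -14  true
(5) x3 + x5 = 6 + 12 = 18  true
(6) 12 mod 3 = 0  true
(7) |6 - 14| = 8  true
(8) |3 - 9| = 6  true

No violations.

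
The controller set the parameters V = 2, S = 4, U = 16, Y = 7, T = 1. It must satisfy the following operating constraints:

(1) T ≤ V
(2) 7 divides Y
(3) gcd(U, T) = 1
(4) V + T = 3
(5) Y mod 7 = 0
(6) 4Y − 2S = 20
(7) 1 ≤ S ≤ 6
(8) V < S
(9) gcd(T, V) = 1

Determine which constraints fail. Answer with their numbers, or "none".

No violations.

(1) T = 1, V = 2; 1 ≤ 2 — holds.
(2) 7 / 7 = 1, so 7 divides 7 — holds.
(3) gcd(16, 1) = 1 — holds.
(4) V + T = 2 + 1 = 3 — holds.
(5) 7 mod 7 = 0 — holds.
(6) 4Y − 2S = 4(7) − 2(4) = 20 — holds.
(7) S = 4 lies in [1, 6] — holds.
(8) V = 2, S = 4; 2 < 4 — holds.
(9) gcd(1, 2) = 1 — holds.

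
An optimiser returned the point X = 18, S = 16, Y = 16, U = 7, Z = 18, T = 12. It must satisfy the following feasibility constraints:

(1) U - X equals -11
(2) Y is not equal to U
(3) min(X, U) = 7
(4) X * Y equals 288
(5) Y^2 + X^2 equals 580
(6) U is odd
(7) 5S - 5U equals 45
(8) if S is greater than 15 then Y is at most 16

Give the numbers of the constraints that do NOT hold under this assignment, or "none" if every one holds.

None — every constraint holds.

(1) U - X = 7 - 18 = -11  OK
(2) Y = 16, U = 7; distinct  OK
(3) min(18, 7) = 7  OK
(4) X * Y = 18 * 16 = 288  OK
(5) Y^2 + X^2 = 16^2 + 18^2 = 256 + 324 = 580  OK
(6) U = 7 is odd  OK
(7) 5S - 5U = 5(16) - 5(7) = 45  OK
(8) S = 16 > 15, so we need Y ≤ 16; Y = 16 ≤ 16  OK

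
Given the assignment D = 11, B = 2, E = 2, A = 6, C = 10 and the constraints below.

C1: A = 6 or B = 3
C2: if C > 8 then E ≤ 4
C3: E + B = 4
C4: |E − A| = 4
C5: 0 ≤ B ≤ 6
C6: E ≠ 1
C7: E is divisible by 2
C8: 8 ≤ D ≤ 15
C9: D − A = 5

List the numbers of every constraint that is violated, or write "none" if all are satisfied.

C1: A = 6 = 6 (first disjunct) — holds.
C2: C = 10 > 8, so we need E ≤ 4; E = 2 ≤ 4 — holds.
C3: E + B = 2 + 2 = 4 — holds.
C4: |2 − 6| = 4 — holds.
C5: B = 2 lies in [0, 6] — holds.
C6: E = 2, and 2 ≠ 1 — holds.
C7: 2 / 2 = 1, so 2 divides 2 — holds.
C8: D = 11 lies in [8, 15] — holds.
C9: D − A = 11 − 6 = 5 — holds.

No violations.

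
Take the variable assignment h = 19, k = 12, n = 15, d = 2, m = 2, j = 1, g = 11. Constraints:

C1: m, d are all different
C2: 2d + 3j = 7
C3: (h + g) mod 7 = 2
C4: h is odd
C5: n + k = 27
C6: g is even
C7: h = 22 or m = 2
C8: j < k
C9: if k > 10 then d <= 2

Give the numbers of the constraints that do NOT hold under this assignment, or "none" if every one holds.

C1: m = d = 2, not all different  ✘
C2: 2d + 3j = 2(2) + 3(1) = 7  ✔
C3: h + g = 30; 30 mod 7 = 2  ✔
C4: h = 19 is odd  ✔
C5: n + k = 15 + 12 = 27  ✔
C6: g = 11 is odd  ✘
C7: h = 19 ≠ 22, but m = 2 = 2 (second disjunct)  ✔
C8: j = 1, k = 12; 1 < 12  ✔
C9: k = 12 > 10, so we need d ≤ 2; d = 2 ≤ 2  ✔

No — constraints 1 and 6 are not satisfied.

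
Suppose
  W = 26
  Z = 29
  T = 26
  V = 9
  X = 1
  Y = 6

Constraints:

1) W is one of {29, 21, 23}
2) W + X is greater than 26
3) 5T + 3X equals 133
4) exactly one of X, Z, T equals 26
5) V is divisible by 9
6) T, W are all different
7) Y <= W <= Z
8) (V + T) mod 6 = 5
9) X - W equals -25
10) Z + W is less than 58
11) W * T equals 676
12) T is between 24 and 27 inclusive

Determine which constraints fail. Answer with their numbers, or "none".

1) W = 26 is not in {29, 21, 23} — violated.
2) W + X = 26 + 1 = 27; 27 > 26 — satisfied.
3) 5T + 3X = 5(26) + 3(1) = 133 — satisfied.
4) X=1, Z=29, T=26; 1 of them equals 26 — satisfied.
5) 9 / 9 = 1, so 9 divides 9 — satisfied.
6) T = W = 26, not all different — violated.
7) values 6 <= 26 <= 29 — satisfied.
8) V + T = 35; 35 mod 6 = 5 — satisfied.
9) X - W = 1 - 26 = -25 — satisfied.
10) Z + W = 29 + 26 = 55; 55 < 58 — satisfied.
11) W * T = 26 * 26 = 676 — satisfied.
12) T = 26 lies in [24, 27] — satisfied.

The assignment fails constraints 1 and 6.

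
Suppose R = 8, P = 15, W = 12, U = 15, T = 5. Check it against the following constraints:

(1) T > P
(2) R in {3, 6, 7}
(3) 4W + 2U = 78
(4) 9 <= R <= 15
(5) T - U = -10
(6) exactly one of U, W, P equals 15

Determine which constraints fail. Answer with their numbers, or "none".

(1) T = 5, P = 15; 5 ≤ 15 (want >)  fails
(2) R = 8 is not in {3, 6, 7}  fails
(3) 4W + 2U = 4(12) + 2(15) = 78  holds
(4) R = 8 is outside [9, 15]  fails
(5) T - U = 5 - 15 = -10  holds
(6) U=15, W=12, P=15; 2 of them equal 15, not exactly one  fails

Violated: 1, 2, 4, 6.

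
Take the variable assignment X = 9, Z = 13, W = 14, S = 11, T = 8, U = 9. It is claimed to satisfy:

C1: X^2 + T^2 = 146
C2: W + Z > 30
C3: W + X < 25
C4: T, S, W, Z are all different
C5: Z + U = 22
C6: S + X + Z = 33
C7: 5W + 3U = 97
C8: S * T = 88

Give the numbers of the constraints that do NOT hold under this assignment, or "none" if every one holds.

C1: X^2 + T^2 = 9^2 + 8^2 = 81 + 64 = 145, not 146 — does not hold.
C2: W + Z = 14 + 13 = 27; 27 ≤ 30, bound 30 not met — does not hold.
C3: W + X = 14 + 9 = 23; 23 < 25 — holds.
C4: values 8, 11, 14, 13 are pairwise distinct — holds.
C5: Z + U = 13 + 9 = 22 — holds.
C6: S + X + Z = 11 + 9 + 13 = 33 — holds.
C7: 5W + 3U = 5(14) + 3(9) = 97 — holds.
C8: S * T = 11 * 8 = 88 — holds.

Violated: 1 and 2.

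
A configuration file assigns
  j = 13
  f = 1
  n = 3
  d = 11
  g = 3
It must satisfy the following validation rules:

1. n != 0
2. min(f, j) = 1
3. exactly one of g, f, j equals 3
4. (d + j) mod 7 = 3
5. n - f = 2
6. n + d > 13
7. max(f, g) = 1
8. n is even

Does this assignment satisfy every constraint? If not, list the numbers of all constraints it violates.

Violated: 7 and 8.

1. n = 3, and 3 ≠ 0  holds
2. min(1, 13) = 1  holds
3. g=3, f=1, j=13; 1 of them equals 3  holds
4. d + j = 24; 24 mod 7 = 3  holds
5. n - f = 3 - 1 = 2  holds
6. n + d = 3 + 11 = 14; 14 > 13  holds
7. max(1, 3) = 3, not 1  fails
8. n = 3 is odd  fails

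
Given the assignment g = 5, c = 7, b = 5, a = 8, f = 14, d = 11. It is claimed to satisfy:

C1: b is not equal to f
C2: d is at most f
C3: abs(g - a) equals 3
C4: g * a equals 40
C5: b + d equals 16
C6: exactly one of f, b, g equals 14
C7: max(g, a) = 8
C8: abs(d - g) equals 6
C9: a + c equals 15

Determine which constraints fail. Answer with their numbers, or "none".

The assignment satisfies every constraint.

C1: b = 5, f = 14; distinct  true
C2: d = 11, f = 14; 11 ≤ 14  true
C3: abs(5 - 8) = 3  true
C4: g * a = 5 * 8 = 40  true
C5: b + d = 5 + 11 = 16  true
C6: f=14, b=5, g=5; 1 of them equals 14  true
C7: max(5, 8) = 8  true
C8: abs(11 - 5) = 6  true
C9: a + c = 8 + 7 = 15  true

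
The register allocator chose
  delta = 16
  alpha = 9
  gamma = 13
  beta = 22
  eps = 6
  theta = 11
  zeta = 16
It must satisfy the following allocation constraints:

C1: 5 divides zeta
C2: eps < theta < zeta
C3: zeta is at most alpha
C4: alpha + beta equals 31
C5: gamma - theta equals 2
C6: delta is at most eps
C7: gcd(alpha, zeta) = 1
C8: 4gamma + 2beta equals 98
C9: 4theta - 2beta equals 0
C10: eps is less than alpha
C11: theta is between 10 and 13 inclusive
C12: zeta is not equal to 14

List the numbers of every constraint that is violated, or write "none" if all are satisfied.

Violated: 1, 3, 6, and 8.

C1: 16 = 5*3 + 1, so 5 does not divide 16 — violated.
C2: values 6 < 11 < 16 — OK.
C3: zeta = 16, alpha = 9; 16 > 9 (want ≤) — violated.
C4: alpha + beta = 9 + 22 = 31 — OK.
C5: gamma - theta = 13 - 11 = 2 — OK.
C6: delta = 16, eps = 6; 16 > 6 (want ≤) — violated.
C7: gcd(9, 16) = 1 — OK.
C8: 4gamma + 2beta = 4(13) + 2(22) = 96, not 98 — violated.
C9: 4theta - 2beta = 4(11) - 2(22) = 0 — OK.
C10: eps = 6, alpha = 9; 6 < 9 — OK.
C11: theta = 11 lies in [10, 13] — OK.
C12: zeta = 16, and 16 ≠ 14 — OK.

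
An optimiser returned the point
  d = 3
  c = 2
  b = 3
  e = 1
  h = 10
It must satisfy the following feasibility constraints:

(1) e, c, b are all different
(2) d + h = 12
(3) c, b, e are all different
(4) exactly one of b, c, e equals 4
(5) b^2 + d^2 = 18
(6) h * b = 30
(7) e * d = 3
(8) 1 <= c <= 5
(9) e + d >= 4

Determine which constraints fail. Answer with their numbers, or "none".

Violated: 2 and 4.

(1) values 1, 2, 3 are pairwise distinct — holds.
(2) d + h = 3 + 10 = 13, not 12 — fails.
(3) values 2, 3, 1 are pairwise distinct — holds.
(4) b=3, c=2, e=1; 0 of them equal 4, not exactly one — fails.
(5) b^2 + d^2 = 3^2 + 3^2 = 9 + 9 = 18 — holds.
(6) h * b = 10 * 3 = 30 — holds.
(7) e * d = 1 * 3 = 3 — holds.
(8) c = 2 lies in [1, 5] — holds.
(9) e + d = 1 + 3 = 4; 4 ≥ 4 — holds.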